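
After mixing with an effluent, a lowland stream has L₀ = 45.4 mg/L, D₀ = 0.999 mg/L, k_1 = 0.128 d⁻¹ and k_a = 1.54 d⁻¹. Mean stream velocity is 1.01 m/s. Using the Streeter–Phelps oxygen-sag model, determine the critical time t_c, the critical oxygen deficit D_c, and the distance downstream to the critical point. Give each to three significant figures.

At the critical point dD/dt = 0, so k_1 L₀ e^(−k_1 t) = k_a D. Substituting D(t) from the Streeter–Phelps equation and solving for t gives
t_c = ln[(k_a/k_1)(1 − D₀(k_a−k_1)/(k_1 L₀))] / (k_a−k_1).
Here k_a−k_1 = 1.412 d⁻¹ and 1 − D₀(k_a−k_1)/(k_1 L₀) = 1 − 0.999×1.412/(0.128×45.4) = 0.7573, so
t_c = ln(12.03 × 0.7573) / 1.412 = 2.209 / 1.412 = 1.565 d.
D_c = (k_1/k_a) L₀ e^(−k_1 t_c) = (0.128/1.54) × 45.4 × e^(−0.128×1.565) = 0.08312 × 45.4 × 0.8185 = 3.089 mg/L.
x_c = v t_c = 1.01 m/s × 1.565 d × 86400 s/d = 136500 m ≈ 137 km.

t_c ≈ 1.56 d; D_c ≈ 3.09 mg/L; x_c ≈ 137 km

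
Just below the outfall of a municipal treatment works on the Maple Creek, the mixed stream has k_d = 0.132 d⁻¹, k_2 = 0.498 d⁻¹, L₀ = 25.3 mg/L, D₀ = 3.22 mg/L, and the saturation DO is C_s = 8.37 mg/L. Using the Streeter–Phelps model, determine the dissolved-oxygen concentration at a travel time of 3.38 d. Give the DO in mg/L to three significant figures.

k_d L₀/(k_2−k_d) = 0.132×25.3/(0.498−0.132) = 3.340/0.3660 = 9.125 mg/L.
e^(−k_d t) = e^(−0.132×3.380) = 0.6401; e^(−k_2 t) = e^(−0.498×3.380) = 0.1858.
D = 9.125 × (0.6401 − 0.1858) + 3.22 × 0.1858 = 4.145 + 0.5982 = 4.744 mg/L.
DO = C_s − D = 8.37 − 4.744 = 3.626 mg/L.

DO ≈ 3.63 mg/L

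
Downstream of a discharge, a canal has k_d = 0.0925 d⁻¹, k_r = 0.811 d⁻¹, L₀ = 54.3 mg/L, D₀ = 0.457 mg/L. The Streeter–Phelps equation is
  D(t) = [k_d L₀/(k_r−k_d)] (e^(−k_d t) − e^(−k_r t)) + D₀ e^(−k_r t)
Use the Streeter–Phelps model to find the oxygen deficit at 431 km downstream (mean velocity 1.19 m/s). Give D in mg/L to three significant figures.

D ≈ 4.53 mg/L

Travel time t = x/v = 431 km / (1.19 m/s) = 431000 m / 1.19 m/s = 362200 s = 4.192 d.
k_d L₀/(k_r−k_d) = 0.0925×54.3/(0.811−0.0925) = 5.023/0.7185 = 6.991 mg/L.
e^(−k_d t) = e^(−0.0925×4.192) = 0.6786; e^(−k_r t) = e^(−0.811×4.192) = 0.03338.
D = 6.991 × (0.6786 − 0.03338) + 0.457 × 0.03338 = 4.510 + 0.01526 = 4.526 mg/L.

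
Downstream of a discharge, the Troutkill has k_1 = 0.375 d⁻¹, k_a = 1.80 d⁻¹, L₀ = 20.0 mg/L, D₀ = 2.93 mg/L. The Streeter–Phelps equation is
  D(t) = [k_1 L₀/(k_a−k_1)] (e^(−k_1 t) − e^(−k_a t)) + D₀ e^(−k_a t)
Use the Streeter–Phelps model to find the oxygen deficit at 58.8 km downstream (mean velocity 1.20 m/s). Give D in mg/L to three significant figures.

D ≈ 3.41 mg/L

Travel time t = x/v = 58.8 km / (1.20 m/s) = 58800 m / 1.20 m/s = 49000 s = 0.5671 d.
k_1 L₀/(k_a−k_1) = 0.375×20.0/(1.80−0.375) = 7.500/1.425 = 5.263 mg/L.
e^(−k_1 t) = e^(−0.375×0.5671) = 0.8084; e^(−k_a t) = e^(−1.80×0.5671) = 0.3603.
D = 5.263 × (0.8084 − 0.3603) + 2.93 × 0.3603 = 2.359 + 1.056 = 3.414 mg/L.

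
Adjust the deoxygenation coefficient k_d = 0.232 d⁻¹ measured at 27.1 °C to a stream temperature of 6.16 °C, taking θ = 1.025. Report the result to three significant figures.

k_d ≈ 0.138 d⁻¹

k_d(T₂) = k_d(T₁) · θ^(T₂−T₁) = 0.232 × 1.025^(6.16−27.1)
= 0.232 × 1.025^-20.9 = 0.232 × 0.5963 = 0.1383 d⁻¹.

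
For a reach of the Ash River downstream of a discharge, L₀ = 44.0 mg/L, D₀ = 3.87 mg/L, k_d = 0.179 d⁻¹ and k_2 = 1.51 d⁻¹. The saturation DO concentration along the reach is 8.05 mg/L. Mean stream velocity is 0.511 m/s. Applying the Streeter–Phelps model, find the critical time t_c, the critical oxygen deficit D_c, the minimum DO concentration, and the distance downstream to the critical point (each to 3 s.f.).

t_c ≈ 0.805 d; D_c ≈ 4.52 mg/L; min DO ≈ 3.53 mg/L; x_c ≈ 35.5 km

With k_2/k_d = 8.436 and 1 − D₀(k_2−k_d)/(k_d L₀) = 0.3460,
t_c = ln(8.436 × 0.3460) / (1.51 − 0.179) = ln(2.919) / 1.331 = 1.071/1.331 = 0.8048 d.
L(t_c) = L₀ e^(−k_d t_c) = 44.0 × 0.8658 = 38.10 mg/L, and at the critical point k_2 D_c = k_d L, so D_c = (0.179/1.51) × 38.10 = 4.516 mg/L.
Minimum DO = C_s − D_c = 8.05 − 4.516 = 3.534 mg/L.
x_c = v t_c = 0.511 m/s × 0.8048 d × 86400 s/d = 35530 m ≈ 35.5 km.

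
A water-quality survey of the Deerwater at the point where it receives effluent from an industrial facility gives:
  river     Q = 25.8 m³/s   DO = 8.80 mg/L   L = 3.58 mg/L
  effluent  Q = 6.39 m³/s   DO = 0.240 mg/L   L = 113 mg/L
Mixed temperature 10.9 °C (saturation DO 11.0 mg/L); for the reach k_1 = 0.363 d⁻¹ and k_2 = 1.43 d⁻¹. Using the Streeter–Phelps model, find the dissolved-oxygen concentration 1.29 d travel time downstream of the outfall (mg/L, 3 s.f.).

DO ≈ 6.36 mg/L

Mixed DO = (25.8×8.80 + 6.39×0.240)/(25.8+6.39) = 228.6/32.19 = 7.101 mg/L.
Mixed L₀ = (25.8×3.58 + 6.39×113)/(32.19) = 814.4/32.19 = 25.30 mg/L.
Initial deficit D₀ = C_s − DO₀ = 11.0 − 7.101 = 3.899 mg/L.
D(1.29) = [0.363×25.30/(1.43−0.363)](e^(−0.363×1.29) − e^(−1.43×1.29)) + 3.899 e^(−1.43×1.29)
= 8.608 × (0.6261 − 0.1581) + 3.899 × 0.1581 = 4.645 mg/L.
DO = 11.0 − 4.645 = 6.355 mg/L.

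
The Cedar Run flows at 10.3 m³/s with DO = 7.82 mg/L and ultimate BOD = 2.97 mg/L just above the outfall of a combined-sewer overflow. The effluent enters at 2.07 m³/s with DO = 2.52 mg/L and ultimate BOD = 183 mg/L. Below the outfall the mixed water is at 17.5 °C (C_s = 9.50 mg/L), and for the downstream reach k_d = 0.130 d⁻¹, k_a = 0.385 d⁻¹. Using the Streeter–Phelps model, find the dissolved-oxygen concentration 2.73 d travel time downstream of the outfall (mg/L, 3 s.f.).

Mixed DO = (10.3×7.82 + 2.07×2.52)/(10.3+2.07) = 85.76/12.37 = 6.933 mg/L.
Mixed L₀ = (10.3×2.97 + 2.07×183)/(12.37) = 409.4/12.37 = 33.10 mg/L.
Initial deficit D₀ = C_s − DO₀ = 9.50 − 6.933 = 2.567 mg/L.
D(2.73) = [0.130×33.10/(0.385−0.130)](e^(−0.130×2.73) − e^(−0.385×2.73)) + 2.567 e^(−0.385×2.73)
= 16.87 × (0.7012 − 0.3496) + 2.567 × 0.3496 = 6.831 mg/L.
DO = 9.50 − 6.831 = 2.669 mg/L.

DO ≈ 2.67 mg/L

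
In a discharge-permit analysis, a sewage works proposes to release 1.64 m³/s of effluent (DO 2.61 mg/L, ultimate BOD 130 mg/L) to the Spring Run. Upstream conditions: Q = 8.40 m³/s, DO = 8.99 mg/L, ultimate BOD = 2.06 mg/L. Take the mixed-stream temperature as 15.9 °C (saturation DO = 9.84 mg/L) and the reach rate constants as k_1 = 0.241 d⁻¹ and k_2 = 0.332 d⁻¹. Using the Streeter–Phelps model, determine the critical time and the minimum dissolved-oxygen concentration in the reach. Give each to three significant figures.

t_c ≈ 3.17 d; minimum DO ≈ 2.08 mg/L

Mixed DO = (8.40×8.99 + 1.64×2.61)/(8.40+1.64) = 79.80/10.04 = 7.948 mg/L.
Mixed L₀ = (8.40×2.06 + 1.64×130)/(10.04) = 230.5/10.04 = 22.96 mg/L.
Initial deficit D₀ = C_s − DO₀ = 9.84 − 7.948 = 1.892 mg/L.
t_c = (1/0.09100) ln[(0.332/0.241)(1 − 1.892×0.09100/(0.241×22.96))] = 10.99 × ln(1.335) = 3.173 d.
D_c = (0.241/0.332) × 22.96 × e^(−0.241×3.173) = 0.7259 × 22.96 × 0.4655 = 7.758 mg/L.
Minimum DO = 9.84 − 7.758 = 2.082 mg/L.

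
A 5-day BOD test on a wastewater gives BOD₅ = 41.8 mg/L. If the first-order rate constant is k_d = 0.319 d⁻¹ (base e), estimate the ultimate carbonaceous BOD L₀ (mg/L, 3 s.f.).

L₀ ≈ 52.4 mg/L

BOD₅ = L₀(1 − e^(−5k_d)) ⇒ L₀ = BOD₅ / (1 − e^(−5×0.319))
= 41.8 / (1 − 0.2029) = 41.8 / 0.7971 = 52.44 mg/L.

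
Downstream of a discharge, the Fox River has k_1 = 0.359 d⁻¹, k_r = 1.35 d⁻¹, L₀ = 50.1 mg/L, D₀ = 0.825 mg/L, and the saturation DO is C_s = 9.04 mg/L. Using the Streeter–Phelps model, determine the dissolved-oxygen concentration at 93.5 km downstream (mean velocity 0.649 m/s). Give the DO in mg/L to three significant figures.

DO ≈ 0.890 mg/L

Travel time t = x/v = 93.5 km / (0.649 m/s) = 93500 m / 0.649 m/s = 144100 s = 1.667 d.
k_1 L₀/(k_r−k_1) = 0.359×50.1/(1.35−0.359) = 17.99/0.9910 = 18.15 mg/L.
e^(−k_1 t) = e^(−0.359×1.667) = 0.5496; e^(−k_r t) = e^(−1.35×1.667) = 0.1053.
D = 18.15 × (0.5496 − 0.1053) + 0.825 × 0.1053 = 8.063 + 0.08686 = 8.150 mg/L.
DO = C_s − D = 9.04 − 8.150 = 0.8897 mg/L.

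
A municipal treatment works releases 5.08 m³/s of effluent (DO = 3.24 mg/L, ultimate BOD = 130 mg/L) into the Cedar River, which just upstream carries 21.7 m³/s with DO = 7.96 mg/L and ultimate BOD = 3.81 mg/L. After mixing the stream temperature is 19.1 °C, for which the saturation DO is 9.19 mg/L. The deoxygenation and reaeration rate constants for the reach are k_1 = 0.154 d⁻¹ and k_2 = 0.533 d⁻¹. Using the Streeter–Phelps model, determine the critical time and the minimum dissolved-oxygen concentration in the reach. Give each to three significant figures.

Mixed DO = (21.7×7.96 + 5.08×3.24)/(21.7+5.08) = 189.2/26.78 = 7.065 mg/L.
Mixed L₀ = (21.7×3.81 + 5.08×130)/(26.78) = 743.1/26.78 = 27.75 mg/L.
Initial deficit D₀ = C_s − DO₀ = 9.19 − 7.065 = 2.125 mg/L.
t_c = (1/0.3790) ln[(0.533/0.154)(1 − 2.125×0.3790/(0.154×27.75))] = 2.639 × ln(2.809) = 2.725 d.
D_c = (0.154/0.533) × 27.75 × e^(−0.154×2.725) = 0.2889 × 27.75 × 0.6573 = 5.270 mg/L.
Minimum DO = 9.19 − 5.270 = 3.920 mg/L.

t_c ≈ 2.72 d; minimum DO ≈ 3.92 mg/L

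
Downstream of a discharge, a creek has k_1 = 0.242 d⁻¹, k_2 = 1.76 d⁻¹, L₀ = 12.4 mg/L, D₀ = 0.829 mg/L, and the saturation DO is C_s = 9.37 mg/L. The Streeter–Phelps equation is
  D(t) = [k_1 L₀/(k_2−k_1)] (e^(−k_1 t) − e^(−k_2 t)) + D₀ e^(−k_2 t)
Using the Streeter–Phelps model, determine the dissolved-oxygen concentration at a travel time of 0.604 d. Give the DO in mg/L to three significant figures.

k_1 L₀/(k_2−k_1) = 0.242×12.4/(1.76−0.242) = 3.001/1.518 = 1.977 mg/L.
e^(−k_1 t) = e^(−0.242×0.6040) = 0.8640; e^(−k_2 t) = e^(−1.76×0.6040) = 0.3454.
D = 1.977 × (0.8640 − 0.3454) + 0.829 × 0.3454 = 1.025 + 0.2863 = 1.312 mg/L.
DO = C_s − D = 9.37 − 1.312 = 8.058 mg/L.

DO ≈ 8.06 mg/L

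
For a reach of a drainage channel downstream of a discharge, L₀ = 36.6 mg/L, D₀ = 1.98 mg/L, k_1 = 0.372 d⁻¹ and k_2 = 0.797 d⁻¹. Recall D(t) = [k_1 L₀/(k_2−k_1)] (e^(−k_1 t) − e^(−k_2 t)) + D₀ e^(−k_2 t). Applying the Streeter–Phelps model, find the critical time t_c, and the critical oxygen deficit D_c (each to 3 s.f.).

At the critical point dD/dt = 0, so k_1 L₀ e^(−k_1 t) = k_2 D. Substituting D(t) from the Streeter–Phelps equation and solving for t gives
t_c = ln[(k_2/k_1)(1 − D₀(k_2−k_1)/(k_1 L₀))] / (k_2−k_1).
Here k_2−k_1 = 0.4250 d⁻¹ and 1 − D₀(k_2−k_1)/(k_1 L₀) = 1 − 1.98×0.4250/(0.372×36.6) = 0.9382, so
t_c = ln(2.142 × 0.9382) / 0.4250 = 0.6982 / 0.4250 = 1.643 d.
L(t_c) = L₀ e^(−k_1 t_c) = 36.6 × 0.5428 = 19.86 mg/L, and at the critical point k_2 D_c = k_1 L, so D_c = (0.372/0.797) × 19.86 = 9.272 mg/L.

t_c ≈ 1.64 d; D_c ≈ 9.27 mg/L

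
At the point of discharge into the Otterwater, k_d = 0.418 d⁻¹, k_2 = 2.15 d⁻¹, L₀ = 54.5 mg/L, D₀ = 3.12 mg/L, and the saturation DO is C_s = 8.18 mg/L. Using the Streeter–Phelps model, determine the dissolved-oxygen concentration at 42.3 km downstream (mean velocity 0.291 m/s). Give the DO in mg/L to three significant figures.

DO ≈ 1.94 mg/L

Travel time t = x/v = 42.3 km / (0.291 m/s) = 42300 m / 0.291 m/s = 145400 s = 1.682 d.
k_d L₀/(k_2−k_d) = 0.418×54.5/(2.15−0.418) = 22.78/1.732 = 13.15 mg/L.
e^(−k_d t) = e^(−0.418×1.682) = 0.4950; e^(−k_2 t) = e^(−2.15×1.682) = 0.02686.
D = 13.15 × (0.4950 − 0.02686) + 3.12 × 0.02686 = 6.157 + 0.08380 = 6.241 mg/L.
DO = C_s − D = 8.18 − 6.241 = 1.939 mg/L.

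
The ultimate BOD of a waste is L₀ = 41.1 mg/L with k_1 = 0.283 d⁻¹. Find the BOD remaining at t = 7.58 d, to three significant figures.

L_t = L₀ e^(−k_1 t) = 41.1 × e^(−0.283×7.58) = 41.1 × 0.1171 = 4.811 mg/L.

L ≈ 4.81 mg/L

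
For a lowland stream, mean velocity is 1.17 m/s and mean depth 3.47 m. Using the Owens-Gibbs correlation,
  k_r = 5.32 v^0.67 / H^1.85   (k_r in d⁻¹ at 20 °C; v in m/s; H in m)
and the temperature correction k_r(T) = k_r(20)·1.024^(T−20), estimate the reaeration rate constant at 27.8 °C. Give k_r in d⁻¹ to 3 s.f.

k_r(20) = 5.32 × 1.17^0.67 / 3.47^1.85 = 5.32 × 1.111 / 9.991 = 0.5915 d⁻¹.
k_r(27.8) = 0.5915 × 1.024^(27.8−20) = 0.5915 × 1.203 = 0.7117 d⁻¹.

k_r ≈ 0.712 d⁻¹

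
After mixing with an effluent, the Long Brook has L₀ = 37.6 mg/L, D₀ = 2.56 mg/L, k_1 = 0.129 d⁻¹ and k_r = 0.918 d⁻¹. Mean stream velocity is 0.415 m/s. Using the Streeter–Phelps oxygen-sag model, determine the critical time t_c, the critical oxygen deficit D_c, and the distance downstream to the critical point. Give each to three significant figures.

t_c ≈ 1.80 d; D_c ≈ 4.19 mg/L; x_c ≈ 64.7 km

t_c = [1/(k_r−k_1)] ln[(k_r/k_1)(1 − D₀(k_r−k_1)/(k_1 L₀))]
= [1/(0.918−0.129)] ln[(0.918/0.129)(1 − 2.56×0.7890/(0.129×37.6))]
= (1/0.7890) ln[7.116 × 0.5836] = 1.267 × ln(4.153) = 1.267 × 1.424 = 1.805 d.
L(t_c) = L₀ e^(−k_1 t_c) = 37.6 × 0.7923 = 29.79 mg/L, and at the critical point k_r D_c = k_1 L, so D_c = (0.129/0.918) × 29.79 = 4.186 mg/L.
x_c = v t_c = 0.415 m/s × 1.805 d × 86400 s/d = 64700 m ≈ 64.7 km.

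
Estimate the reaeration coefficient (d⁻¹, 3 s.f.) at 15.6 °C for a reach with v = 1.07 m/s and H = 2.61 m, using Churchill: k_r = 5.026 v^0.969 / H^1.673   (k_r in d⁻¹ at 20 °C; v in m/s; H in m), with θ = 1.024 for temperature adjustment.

k_r(20) = 5.026 × 1.07^0.969 / 2.61^1.673 = 5.026 × 1.068 / 4.978 = 1.078 d⁻¹.
k_r(15.6) = 1.078 × 1.024^(15.6−20) = 1.078 × 0.9009 = 0.9713 d⁻¹.

k_r ≈ 0.971 d⁻¹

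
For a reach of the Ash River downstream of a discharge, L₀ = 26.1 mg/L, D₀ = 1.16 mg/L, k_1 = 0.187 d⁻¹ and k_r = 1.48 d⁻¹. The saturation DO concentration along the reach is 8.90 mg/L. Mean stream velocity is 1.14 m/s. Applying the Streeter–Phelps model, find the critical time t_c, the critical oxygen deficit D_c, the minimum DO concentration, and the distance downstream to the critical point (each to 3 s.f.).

t_c ≈ 1.32 d; D_c ≈ 2.58 mg/L; min DO ≈ 6.32 mg/L; x_c ≈ 130 km

t_c = [1/(k_r−k_1)] ln[(k_r/k_1)(1 − D₀(k_r−k_1)/(k_1 L₀))]
= [1/(1.48−0.187)] ln[(1.48/0.187)(1 − 1.16×1.293/(0.187×26.1))]
= (1/1.293) ln[7.914 × 0.6927] = 0.7734 × ln(5.482) = 0.7734 × 1.702 = 1.316 d.
L(t_c) = L₀ e^(−k_1 t_c) = 26.1 × 0.7819 = 20.41 mg/L, and at the critical point k_r D_c = k_1 L, so D_c = (0.187/1.48) × 20.41 = 2.578 mg/L.
Minimum DO = C_s − D_c = 8.90 − 2.578 = 6.322 mg/L.
x_c = v t_c = 1.14 m/s × 1.316 d × 86400 s/d = 129600 m ≈ 130 km.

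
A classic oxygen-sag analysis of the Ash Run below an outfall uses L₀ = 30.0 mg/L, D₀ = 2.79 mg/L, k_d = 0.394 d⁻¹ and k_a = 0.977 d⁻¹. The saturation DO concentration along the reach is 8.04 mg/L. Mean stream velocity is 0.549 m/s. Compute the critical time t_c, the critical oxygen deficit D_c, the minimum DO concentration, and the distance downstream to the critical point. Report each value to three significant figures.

t_c ≈ 1.30 d; D_c ≈ 7.24 mg/L; min DO ≈ 0.802 mg/L; x_c ≈ 61.8 km

t_c = [1/(k_a−k_d)] ln[(k_a/k_d)(1 − D₀(k_a−k_d)/(k_d L₀))]
= [1/(0.977−0.394)] ln[(0.977/0.394)(1 − 2.79×0.5830/(0.394×30.0))]
= (1/0.5830) ln[2.480 × 0.8624] = 1.715 × ln(2.138) = 1.715 × 0.7601 = 1.304 d.
L(t_c) = L₀ e^(−k_d t_c) = 30.0 × 0.5983 = 17.95 mg/L, and at the critical point k_a D_c = k_d L, so D_c = (0.394/0.977) × 17.95 = 7.238 mg/L.
Minimum DO = C_s − D_c = 8.04 − 7.238 = 0.8017 mg/L.
x_c = v t_c = 0.549 m/s × 1.304 d × 86400 s/d = 61840 m ≈ 61.8 km.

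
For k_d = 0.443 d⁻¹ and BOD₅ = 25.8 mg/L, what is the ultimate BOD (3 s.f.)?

BOD₅ = L₀(1 − e^(−5k_d)) ⇒ L₀ = BOD₅ / (1 − e^(−5×0.443))
= 25.8 / (1 − 0.1092) = 25.8 / 0.8908 = 28.96 mg/L.

L₀ ≈ 29.0 mg/L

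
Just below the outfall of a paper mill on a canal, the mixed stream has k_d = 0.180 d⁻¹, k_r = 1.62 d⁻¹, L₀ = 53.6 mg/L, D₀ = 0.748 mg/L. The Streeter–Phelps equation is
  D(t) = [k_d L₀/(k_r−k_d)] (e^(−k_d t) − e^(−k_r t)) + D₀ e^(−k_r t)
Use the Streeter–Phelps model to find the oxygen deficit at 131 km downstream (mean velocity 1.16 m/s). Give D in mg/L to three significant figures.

D ≈ 4.58 mg/L

Travel time t = x/v = 131 km / (1.16 m/s) = 131000 m / 1.16 m/s = 112900 s = 1.307 d.
k_d L₀/(k_r−k_d) = 0.180×53.6/(1.62−0.180) = 9.648/1.440 = 6.700 mg/L.
e^(−k_d t) = e^(−0.180×1.307) = 0.7904; e^(−k_r t) = e^(−1.62×1.307) = 0.1203.
D = 6.700 × (0.7904 − 0.1203) + 0.748 × 0.1203 = 4.489 + 0.09001 = 4.579 mg/L.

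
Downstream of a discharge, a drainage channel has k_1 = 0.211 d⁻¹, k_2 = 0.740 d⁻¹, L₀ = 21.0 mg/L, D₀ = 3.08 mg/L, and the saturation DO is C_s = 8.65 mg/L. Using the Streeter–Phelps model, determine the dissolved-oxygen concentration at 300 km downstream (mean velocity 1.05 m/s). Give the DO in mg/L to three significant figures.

DO ≈ 4.94 mg/L

Travel time t = x/v = 300 km / (1.05 m/s) = 300000 m / 1.05 m/s = 285700 s = 3.307 d.
k_1 L₀/(k_2−k_1) = 0.211×21.0/(0.740−0.211) = 4.431/0.5290 = 8.376 mg/L.
e^(−k_1 t) = e^(−0.211×3.307) = 0.4977; e^(−k_2 t) = e^(−0.740×3.307) = 0.08655.
D = 8.376 × (0.4977 − 0.08655) + 3.08 × 0.08655 = 3.444 + 0.2666 = 3.710 mg/L.
DO = C_s − D = 8.65 − 3.710 = 4.940 mg/L.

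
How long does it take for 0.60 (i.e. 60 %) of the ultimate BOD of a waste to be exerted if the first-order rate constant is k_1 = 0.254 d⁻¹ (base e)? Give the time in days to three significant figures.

y/L₀ = 1 − e^(−k_1 t) = 0.60 ⇒ e^(−k_1 t) = 0.400
t = −ln(0.400) / 0.254 = 0.9163 / 0.254 = 3.607 d.

t ≈ 3.61 d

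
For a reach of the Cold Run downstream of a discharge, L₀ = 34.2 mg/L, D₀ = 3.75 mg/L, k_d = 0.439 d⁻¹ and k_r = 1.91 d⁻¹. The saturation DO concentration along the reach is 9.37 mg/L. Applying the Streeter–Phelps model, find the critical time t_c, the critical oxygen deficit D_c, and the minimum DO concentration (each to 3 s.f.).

t_c ≈ 0.688 d; D_c ≈ 5.81 mg/L; min DO ≈ 3.56 mg/L

With k_r/k_d = 4.351 and 1 − D₀(k_r−k_d)/(k_d L₀) = 0.6326,
t_c = ln(4.351 × 0.6326) / (1.91 − 0.439) = ln(2.752) / 1.471 = 1.012/1.471 = 0.6883 d.
L(t_c) = L₀ e^(−k_d t_c) = 34.2 × 0.7392 = 25.28 mg/L, and at the critical point k_r D_c = k_d L, so D_c = (0.439/1.91) × 25.28 = 5.811 mg/L.
Minimum DO = C_s − D_c = 9.37 − 5.811 = 3.559 mg/L.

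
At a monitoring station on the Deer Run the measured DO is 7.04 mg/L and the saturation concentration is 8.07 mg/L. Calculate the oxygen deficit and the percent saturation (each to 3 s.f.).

D = C_s − C = 8.07 − 7.04 = 1.03 mg/L.
% saturation = 7.04/8.07 × 100 = 87.2 %.

D ≈ 1.03 mg/L; 87.2 % saturation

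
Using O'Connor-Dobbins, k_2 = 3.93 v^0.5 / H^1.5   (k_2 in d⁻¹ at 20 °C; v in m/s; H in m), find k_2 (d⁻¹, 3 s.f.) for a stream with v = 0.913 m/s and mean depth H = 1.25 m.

k_2 = 3.93 × 0.913^0.5 / 1.25^1.5 = 3.93 × 0.9555 / 1.398 = 2.687 d⁻¹.

k_2 ≈ 2.69 d⁻¹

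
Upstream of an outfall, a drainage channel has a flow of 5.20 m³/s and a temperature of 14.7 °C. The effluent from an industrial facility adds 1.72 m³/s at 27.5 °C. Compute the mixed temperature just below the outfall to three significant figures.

Flow-weighted mixing: C = (Q_r C_r + Q_w C_w)/(Q_r + Q_w)
= (5.20×14.7 + 1.72×27.5)/(5.20 + 1.72) = 123.7/6.920 = 17.88 °C.

17.9 °C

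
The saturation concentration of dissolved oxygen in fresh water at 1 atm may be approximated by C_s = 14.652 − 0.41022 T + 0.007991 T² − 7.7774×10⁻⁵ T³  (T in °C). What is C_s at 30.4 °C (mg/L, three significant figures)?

C_s ≈ 7.38 mg/L

C_s = 14.652 − 0.41022×30.4 + 0.007991×30.4² − 7.7774×10⁻⁵×30.4³ = 7.381 mg/L.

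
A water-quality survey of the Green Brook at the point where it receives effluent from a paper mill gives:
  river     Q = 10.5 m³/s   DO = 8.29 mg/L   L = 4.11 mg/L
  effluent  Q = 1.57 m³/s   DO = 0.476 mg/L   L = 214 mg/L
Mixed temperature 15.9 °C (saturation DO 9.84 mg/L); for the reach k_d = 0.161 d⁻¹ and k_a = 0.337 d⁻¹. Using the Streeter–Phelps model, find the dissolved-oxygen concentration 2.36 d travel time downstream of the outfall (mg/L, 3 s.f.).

Mixed DO = (10.5×8.29 + 1.57×0.476)/(10.5+1.57) = 87.79/12.07 = 7.274 mg/L.
Mixed L₀ = (10.5×4.11 + 1.57×214)/(12.07) = 379.1/12.07 = 31.41 mg/L.
Initial deficit D₀ = C_s − DO₀ = 9.84 − 7.274 = 2.566 mg/L.
D(2.36) = [0.161×31.41/(0.337−0.161)](e^(−0.161×2.36) − e^(−0.337×2.36)) + 2.566 e^(−0.337×2.36)
= 28.73 × (0.6839 − 0.4514) + 2.566 × 0.4514 = 7.838 mg/L.
DO = 9.84 − 7.838 = 2.002 mg/L.

DO ≈ 2.00 mg/L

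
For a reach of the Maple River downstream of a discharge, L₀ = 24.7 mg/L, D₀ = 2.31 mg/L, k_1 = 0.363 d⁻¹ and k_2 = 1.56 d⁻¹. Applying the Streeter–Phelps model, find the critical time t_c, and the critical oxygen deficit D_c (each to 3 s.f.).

t_c ≈ 0.910 d; D_c ≈ 4.13 mg/L

With k_2/k_1 = 4.298 and 1 − D₀(k_2−k_1)/(k_1 L₀) = 0.6916,
t_c = ln(4.298 × 0.6916) / (1.56 − 0.363) = ln(2.972) / 1.197 = 1.089/1.197 = 0.9100 d.
L(t_c) = L₀ e^(−k_1 t_c) = 24.7 × 0.7187 = 17.75 mg/L, and at the critical point k_2 D_c = k_1 L, so D_c = (0.363/1.56) × 17.75 = 4.131 mg/L.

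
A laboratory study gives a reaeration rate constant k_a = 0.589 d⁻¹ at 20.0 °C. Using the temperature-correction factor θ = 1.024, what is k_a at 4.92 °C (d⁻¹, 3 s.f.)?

k_a(T₂) = k_a(T₁) · θ^(T₂−T₁) = 0.589 × 1.024^(4.92−20.0)
= 0.589 × 1.024^-15.1 = 0.589 × 0.6993 = 0.4119 d⁻¹.

k_a ≈ 0.412 d⁻¹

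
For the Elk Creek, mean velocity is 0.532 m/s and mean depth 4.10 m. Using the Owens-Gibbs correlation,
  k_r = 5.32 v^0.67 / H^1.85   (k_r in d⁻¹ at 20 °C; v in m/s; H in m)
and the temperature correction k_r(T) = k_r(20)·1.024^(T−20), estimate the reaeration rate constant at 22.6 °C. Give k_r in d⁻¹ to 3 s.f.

k_r ≈ 0.273 d⁻¹

k_r(20) = 5.32 × 0.532^0.67 / 4.10^1.85 = 5.32 × 0.6552 / 13.60 = 0.2562 d⁻¹.
k_r(22.6) = 0.2562 × 1.024^(22.6−20) = 0.2562 × 1.064 = 0.2725 d⁻¹.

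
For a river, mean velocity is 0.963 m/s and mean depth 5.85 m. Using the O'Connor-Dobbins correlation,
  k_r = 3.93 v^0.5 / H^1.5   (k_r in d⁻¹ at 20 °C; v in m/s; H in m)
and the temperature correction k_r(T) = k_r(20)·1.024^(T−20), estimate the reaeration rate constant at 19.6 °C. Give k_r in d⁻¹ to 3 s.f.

k_r ≈ 0.270 d⁻¹

k_r(20) = 3.93 × 0.963^0.5 / 5.85^1.5 = 3.93 × 0.9813 / 14.15 = 0.2726 d⁻¹.
k_r(19.6) = 0.2726 × 1.024^(19.6−20) = 0.2726 × 0.9906 = 0.2700 d⁻¹.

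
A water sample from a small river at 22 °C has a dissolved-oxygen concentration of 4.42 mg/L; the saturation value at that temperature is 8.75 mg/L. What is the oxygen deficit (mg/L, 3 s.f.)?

D ≈ 4.33 mg/L

D = C_s − C = 8.75 − 4.42 = 4.33 mg/L.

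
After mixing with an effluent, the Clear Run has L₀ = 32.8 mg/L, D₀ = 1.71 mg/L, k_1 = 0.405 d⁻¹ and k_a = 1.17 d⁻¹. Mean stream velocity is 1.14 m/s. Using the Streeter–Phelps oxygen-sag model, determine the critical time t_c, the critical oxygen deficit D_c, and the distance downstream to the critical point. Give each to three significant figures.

t_c ≈ 1.25 d; D_c ≈ 6.84 mg/L; x_c ≈ 123 km

At the critical point dD/dt = 0, so k_1 L₀ e^(−k_1 t) = k_a D. Substituting D(t) from the Streeter–Phelps equation and solving for t gives
t_c = ln[(k_a/k_1)(1 − D₀(k_a−k_1)/(k_1 L₀))] / (k_a−k_1).
Here k_a−k_1 = 0.7650 d⁻¹ and 1 − D₀(k_a−k_1)/(k_1 L₀) = 1 − 1.71×0.7650/(0.405×32.8) = 0.9015, so
t_c = ln(2.889 × 0.9015) / 0.7650 = 0.9572 / 0.7650 = 1.251 d.
L(t_c) = L₀ e^(−k_1 t_c) = 32.8 × 0.6024 = 19.76 mg/L, and at the critical point k_a D_c = k_1 L, so D_c = (0.405/1.17) × 19.76 = 6.840 mg/L.
x_c = v t_c = 1.14 m/s × 1.251 d × 86400 s/d = 123200 m ≈ 123 km.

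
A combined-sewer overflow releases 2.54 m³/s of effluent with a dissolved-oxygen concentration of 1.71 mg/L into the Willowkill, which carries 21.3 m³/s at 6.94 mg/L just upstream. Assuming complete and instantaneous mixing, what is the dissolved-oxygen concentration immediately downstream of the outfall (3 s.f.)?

Flow-weighted mixing: C = (Q_r C_r + Q_w C_w)/(Q_r + Q_w)
= (21.3×6.94 + 2.54×1.71)/(21.3 + 2.54) = 152.2/23.84 = 6.383 mg/L.

6.38 mg/L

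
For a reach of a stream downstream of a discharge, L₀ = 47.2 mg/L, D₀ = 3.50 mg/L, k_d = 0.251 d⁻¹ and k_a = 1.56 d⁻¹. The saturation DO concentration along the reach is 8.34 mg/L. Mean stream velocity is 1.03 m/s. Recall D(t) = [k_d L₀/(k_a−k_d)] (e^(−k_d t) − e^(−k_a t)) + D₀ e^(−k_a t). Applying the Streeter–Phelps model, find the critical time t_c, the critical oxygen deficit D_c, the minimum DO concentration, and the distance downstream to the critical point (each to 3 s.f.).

t_c ≈ 1.02 d; D_c ≈ 5.88 mg/L; min DO ≈ 2.46 mg/L; x_c ≈ 91.0 km

With k_a/k_d = 6.215 and 1 − D₀(k_a−k_d)/(k_d L₀) = 0.6133,
t_c = ln(6.215 × 0.6133) / (1.56 − 0.251) = ln(3.812) / 1.309 = 1.338/1.309 = 1.022 d.
L(t_c) = L₀ e^(−k_d t_c) = 47.2 × 0.7737 = 36.52 mg/L, and at the critical point k_a D_c = k_d L, so D_c = (0.251/1.56) × 36.52 = 5.876 mg/L.
Minimum DO = C_s − D_c = 8.34 − 5.876 = 2.464 mg/L.
x_c = v t_c = 1.03 m/s × 1.022 d × 86400 s/d = 90970 m ≈ 91.0 km.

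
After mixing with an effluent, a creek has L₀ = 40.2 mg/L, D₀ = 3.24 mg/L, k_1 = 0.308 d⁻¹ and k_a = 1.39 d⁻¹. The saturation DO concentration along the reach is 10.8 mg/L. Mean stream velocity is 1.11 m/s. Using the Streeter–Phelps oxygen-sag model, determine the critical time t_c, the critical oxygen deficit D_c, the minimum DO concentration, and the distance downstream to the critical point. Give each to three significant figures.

t_c ≈ 1.09 d; D_c ≈ 6.38 mg/L; min DO ≈ 4.42 mg/L; x_c ≈ 104 km

At the critical point dD/dt = 0, so k_1 L₀ e^(−k_1 t) = k_a D. Substituting D(t) from the Streeter–Phelps equation and solving for t gives
t_c = ln[(k_a/k_1)(1 − D₀(k_a−k_1)/(k_1 L₀))] / (k_a−k_1).
Here k_a−k_1 = 1.082 d⁻¹ and 1 − D₀(k_a−k_1)/(k_1 L₀) = 1 − 3.24×1.082/(0.308×40.2) = 0.7169, so
t_c = ln(4.513 × 0.7169) / 1.082 = 1.174 / 1.082 = 1.085 d.
D_c = (k_1/k_a) L₀ e^(−k_1 t_c) = (0.308/1.39) × 40.2 × e^(−0.308×1.085) = 0.2216 × 40.2 × 0.7159 = 6.377 mg/L.
Minimum DO = C_s − D_c = 10.8 − 6.377 = 4.423 mg/L.
x_c = v t_c = 1.11 m/s × 1.085 d × 86400 s/d = 104100 m ≈ 104 km.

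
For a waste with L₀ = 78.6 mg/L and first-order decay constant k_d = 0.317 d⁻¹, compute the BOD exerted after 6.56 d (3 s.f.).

y ≈ 68.8 mg/L

y_t = L₀(1 − e^(−k_d t)) = 78.6 × (1 − e^(−0.317×6.56))
= 78.6 × (1 − 0.1250) = 78.6 × 0.8750 = 68.78 mg/L.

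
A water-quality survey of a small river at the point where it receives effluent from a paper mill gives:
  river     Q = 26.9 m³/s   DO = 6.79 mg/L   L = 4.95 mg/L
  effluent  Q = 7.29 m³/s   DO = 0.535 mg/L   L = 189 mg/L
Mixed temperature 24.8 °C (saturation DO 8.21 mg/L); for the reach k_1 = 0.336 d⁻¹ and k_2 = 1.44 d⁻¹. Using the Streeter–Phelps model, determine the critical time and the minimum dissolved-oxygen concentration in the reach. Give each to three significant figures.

Mixed DO = (26.9×6.79 + 7.29×0.535)/(26.9+7.29) = 186.6/34.19 = 5.456 mg/L.
Mixed L₀ = (26.9×4.95 + 7.29×189)/(34.19) = 1511/34.19 = 44.19 mg/L.
Initial deficit D₀ = C_s − DO₀ = 8.21 − 5.456 = 2.754 mg/L.
t_c = (1/1.104) ln[(1.44/0.336)(1 − 2.754×1.104/(0.336×44.19))] = 0.9058 × ln(3.408) = 1.111 d.
D_c = (0.336/1.44) × 44.19 × e^(−0.336×1.111) = 0.2333 × 44.19 × 0.6885 = 7.100 mg/L.
Minimum DO = 8.21 − 7.100 = 1.110 mg/L.

t_c ≈ 1.11 d; minimum DO ≈ 1.11 mg/L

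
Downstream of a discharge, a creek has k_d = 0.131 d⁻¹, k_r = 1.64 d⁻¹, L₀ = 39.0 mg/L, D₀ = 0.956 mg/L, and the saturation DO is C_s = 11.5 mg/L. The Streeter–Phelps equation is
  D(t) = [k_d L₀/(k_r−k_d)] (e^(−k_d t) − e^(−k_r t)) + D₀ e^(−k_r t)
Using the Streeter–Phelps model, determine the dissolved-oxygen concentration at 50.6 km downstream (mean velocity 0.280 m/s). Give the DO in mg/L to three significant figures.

DO ≈ 9.00 mg/L

Travel time t = x/v = 50.6 km / (0.280 m/s) = 50600 m / 0.280 m/s = 180700 s = 2.092 d.
k_d L₀/(k_r−k_d) = 0.131×39.0/(1.64−0.131) = 5.109/1.509 = 3.386 mg/L.
e^(−k_d t) = e^(−0.131×2.092) = 0.7603; e^(−k_r t) = e^(−1.64×2.092) = 0.03238.
D = 3.386 × (0.7603 − 0.03238) + 0.956 × 0.03238 = 2.465 + 0.03095 = 2.496 mg/L.
DO = C_s − D = 11.5 − 2.496 = 9.004 mg/L.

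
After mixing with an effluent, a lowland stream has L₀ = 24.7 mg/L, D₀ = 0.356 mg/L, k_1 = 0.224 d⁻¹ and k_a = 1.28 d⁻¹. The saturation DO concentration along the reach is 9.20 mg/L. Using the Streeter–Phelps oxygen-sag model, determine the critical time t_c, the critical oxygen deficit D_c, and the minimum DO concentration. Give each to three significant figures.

t_c ≈ 1.58 d; D_c ≈ 3.03 mg/L; min DO ≈ 6.17 mg/L

At the critical point dD/dt = 0, so k_1 L₀ e^(−k_1 t) = k_a D. Substituting D(t) from the Streeter–Phelps equation and solving for t gives
t_c = ln[(k_a/k_1)(1 − D₀(k_a−k_1)/(k_1 L₀))] / (k_a−k_1).
Here k_a−k_1 = 1.056 d⁻¹ and 1 − D₀(k_a−k_1)/(k_1 L₀) = 1 − 0.356×1.056/(0.224×24.7) = 0.9321, so
t_c = ln(5.714 × 0.9321) / 1.056 = 1.673 / 1.056 = 1.584 d.
D_c = (k_1/k_a) L₀ e^(−k_1 t_c) = (0.224/1.28) × 24.7 × e^(−0.224×1.584) = 0.1750 × 24.7 × 0.7013 = 3.031 mg/L.
Minimum DO = C_s − D_c = 9.20 − 3.031 = 6.169 mg/L.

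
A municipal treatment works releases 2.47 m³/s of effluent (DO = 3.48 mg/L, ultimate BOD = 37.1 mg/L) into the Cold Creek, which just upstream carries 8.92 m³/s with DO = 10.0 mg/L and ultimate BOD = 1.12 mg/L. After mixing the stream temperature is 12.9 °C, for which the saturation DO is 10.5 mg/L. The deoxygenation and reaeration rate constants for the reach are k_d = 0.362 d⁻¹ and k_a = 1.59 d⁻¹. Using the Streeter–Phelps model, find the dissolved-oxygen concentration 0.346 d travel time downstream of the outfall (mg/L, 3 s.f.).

Mixed DO = (8.92×10.0 + 2.47×3.48)/(8.92+2.47) = 97.80/11.39 = 8.586 mg/L.
Mixed L₀ = (8.92×1.12 + 2.47×37.1)/(11.39) = 101.6/11.39 = 8.923 mg/L.
Initial deficit D₀ = C_s − DO₀ = 10.5 − 8.586 = 1.914 mg/L.
D(0.346) = [0.362×8.923/(1.59−0.362)](e^(−0.362×0.346) − e^(−1.59×0.346)) + 1.914 e^(−1.59×0.346)
= 2.630 × (0.8823 − 0.5769) + 1.914 × 0.5769 = 1.907 mg/L.
DO = 10.5 − 1.907 = 8.593 mg/L.

DO ≈ 8.59 mg/L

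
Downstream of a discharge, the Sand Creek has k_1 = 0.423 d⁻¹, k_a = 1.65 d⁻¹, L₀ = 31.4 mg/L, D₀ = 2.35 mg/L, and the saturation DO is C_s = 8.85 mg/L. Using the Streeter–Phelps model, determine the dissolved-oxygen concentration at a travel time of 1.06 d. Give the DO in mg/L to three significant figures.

DO ≈ 3.41 mg/L

k_1 L₀/(k_a−k_1) = 0.423×31.4/(1.65−0.423) = 13.28/1.227 = 10.82 mg/L.
e^(−k_1 t) = e^(−0.423×1.060) = 0.6387; e^(−k_a t) = e^(−1.65×1.060) = 0.1739.
D = 10.82 × (0.6387 − 0.1739) + 2.35 × 0.1739 = 5.031 + 0.4088 = 5.439 mg/L.
DO = C_s − D = 8.85 − 5.439 = 3.411 mg/L.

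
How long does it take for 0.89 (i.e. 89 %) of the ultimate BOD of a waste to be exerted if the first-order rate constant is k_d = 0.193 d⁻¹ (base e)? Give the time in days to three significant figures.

y/L₀ = 1 − e^(−k_d t) = 0.89 ⇒ e^(−k_d t) = 0.110
t = −ln(0.110) / 0.193 = 2.207 / 0.193 = 11.44 d.

t ≈ 11.4 d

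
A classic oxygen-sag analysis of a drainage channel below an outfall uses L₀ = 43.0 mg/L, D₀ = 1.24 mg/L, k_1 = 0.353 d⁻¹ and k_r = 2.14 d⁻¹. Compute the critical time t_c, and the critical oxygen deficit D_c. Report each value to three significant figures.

With k_r/k_1 = 6.062 and 1 − D₀(k_r−k_1)/(k_1 L₀) = 0.8540,
t_c = ln(6.062 × 0.8540) / (2.14 − 0.353) = ln(5.177) / 1.787 = 1.644/1.787 = 0.9201 d.
D_c = (k_1/k_r) L₀ e^(−k_1 t_c) = (0.353/2.14) × 43.0 × e^(−0.353×0.9201) = 0.1650 × 43.0 × 0.7227 = 5.126 mg/L.

t_c ≈ 0.920 d; D_c ≈ 5.13 mg/L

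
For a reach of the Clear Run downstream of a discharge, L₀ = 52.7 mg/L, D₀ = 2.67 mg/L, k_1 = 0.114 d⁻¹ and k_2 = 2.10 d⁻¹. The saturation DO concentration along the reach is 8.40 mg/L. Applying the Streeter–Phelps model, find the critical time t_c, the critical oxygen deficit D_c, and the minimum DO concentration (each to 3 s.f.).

t_c ≈ 0.388 d; D_c ≈ 2.74 mg/L; min DO ≈ 5.66 mg/L

With k_2/k_1 = 18.42 and 1 − D₀(k_2−k_1)/(k_1 L₀) = 0.1174,
t_c = ln(18.42 × 0.1174) / (2.10 − 0.114) = ln(2.162) / 1.986 = 0.7711/1.986 = 0.3883 d.
L(t_c) = L₀ e^(−k_1 t_c) = 52.7 × 0.9567 = 50.42 mg/L, and at the critical point k_2 D_c = k_1 L, so D_c = (0.114/2.10) × 50.42 = 2.737 mg/L.
Minimum DO = C_s − D_c = 8.40 − 2.737 = 5.663 mg/L.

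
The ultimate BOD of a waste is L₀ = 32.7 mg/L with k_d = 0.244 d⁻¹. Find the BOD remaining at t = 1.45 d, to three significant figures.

L_t = L₀ e^(−k_d t) = 32.7 × e^(−0.244×1.45) = 32.7 × 0.7020 = 22.96 mg/L.

L ≈ 23.0 mg/L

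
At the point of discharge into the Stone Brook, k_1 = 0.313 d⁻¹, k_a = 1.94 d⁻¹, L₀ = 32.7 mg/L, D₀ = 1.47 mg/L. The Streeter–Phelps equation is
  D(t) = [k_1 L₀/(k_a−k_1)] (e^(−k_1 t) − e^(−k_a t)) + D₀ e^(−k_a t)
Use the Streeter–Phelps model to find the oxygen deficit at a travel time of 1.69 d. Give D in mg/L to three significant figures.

D ≈ 3.52 mg/L

k_1 L₀/(k_a−k_1) = 0.313×32.7/(1.94−0.313) = 10.24/1.627 = 6.291 mg/L.
e^(−k_1 t) = e^(−0.313×1.690) = 0.5892; e^(−k_a t) = e^(−1.94×1.690) = 0.03768.
D = 6.291 × (0.5892 − 0.03768) + 1.47 × 0.03768 = 3.470 + 0.05539 = 3.525 mg/L.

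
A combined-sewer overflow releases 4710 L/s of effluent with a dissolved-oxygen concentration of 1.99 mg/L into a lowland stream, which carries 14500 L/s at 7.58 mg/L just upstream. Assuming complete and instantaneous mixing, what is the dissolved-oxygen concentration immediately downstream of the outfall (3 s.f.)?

6.21 mg/L

Flow-weighted mixing: C = (Q_r C_r + Q_w C_w)/(Q_r + Q_w)
= (14500×7.58 + 4710×1.99)/(14500 + 4710) = 119300/19210 = 6.209 mg/L.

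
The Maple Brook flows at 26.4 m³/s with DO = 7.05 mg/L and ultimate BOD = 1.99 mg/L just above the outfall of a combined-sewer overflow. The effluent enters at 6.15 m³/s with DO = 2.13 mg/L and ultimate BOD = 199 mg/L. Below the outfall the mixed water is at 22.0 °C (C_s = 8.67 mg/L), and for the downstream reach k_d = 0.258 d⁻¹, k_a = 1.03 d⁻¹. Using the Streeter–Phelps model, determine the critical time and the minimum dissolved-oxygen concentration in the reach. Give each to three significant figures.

t_c ≈ 1.51 d; minimum DO ≈ 2.02 mg/L

Mixed DO = (26.4×7.05 + 6.15×2.13)/(26.4+6.15) = 199.2/32.55 = 6.120 mg/L.
Mixed L₀ = (26.4×1.99 + 6.15×199)/(32.55) = 1276/32.55 = 39.21 mg/L.
Initial deficit D₀ = C_s − DO₀ = 8.67 − 6.120 = 2.550 mg/L.
t_c = (1/0.7720) ln[(1.03/0.258)(1 − 2.550×0.7720/(0.258×39.21))] = 1.295 × ln(3.216) = 1.513 d.
D_c = (0.258/1.03) × 39.21 × e^(−0.258×1.513) = 0.2505 × 39.21 × 0.6768 = 6.648 mg/L.
Minimum DO = 8.67 − 6.648 = 2.022 mg/L.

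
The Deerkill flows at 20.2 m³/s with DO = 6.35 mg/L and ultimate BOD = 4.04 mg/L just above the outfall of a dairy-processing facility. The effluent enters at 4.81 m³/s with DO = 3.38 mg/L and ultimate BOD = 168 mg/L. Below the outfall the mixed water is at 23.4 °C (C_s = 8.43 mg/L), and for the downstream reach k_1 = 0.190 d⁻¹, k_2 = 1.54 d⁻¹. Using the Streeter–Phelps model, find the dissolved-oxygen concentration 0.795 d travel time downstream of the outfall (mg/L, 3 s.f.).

DO ≈ 4.82 mg/L

Mixed DO = (20.2×6.35 + 4.81×3.38)/(20.2+4.81) = 144.5/25.01 = 5.779 mg/L.
Mixed L₀ = (20.2×4.04 + 4.81×168)/(25.01) = 889.7/25.01 = 35.57 mg/L.
Initial deficit D₀ = C_s − DO₀ = 8.43 − 5.779 = 2.651 mg/L.
D(0.795) = [0.190×35.57/(1.54−0.190)](e^(−0.190×0.795) − e^(−1.54×0.795)) + 2.651 e^(−1.54×0.795)
= 5.007 × (0.8598 − 0.2940) + 2.651 × 0.2940 = 3.612 mg/L.
DO = 8.43 − 3.612 = 4.818 mg/L.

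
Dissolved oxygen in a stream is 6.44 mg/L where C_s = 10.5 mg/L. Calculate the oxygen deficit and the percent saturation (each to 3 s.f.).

D ≈ 4.06 mg/L; 61.3 % saturation

D = C_s − C = 10.5 − 6.44 = 4.06 mg/L.
% saturation = 6.44/10.5 × 100 = 61.3 %.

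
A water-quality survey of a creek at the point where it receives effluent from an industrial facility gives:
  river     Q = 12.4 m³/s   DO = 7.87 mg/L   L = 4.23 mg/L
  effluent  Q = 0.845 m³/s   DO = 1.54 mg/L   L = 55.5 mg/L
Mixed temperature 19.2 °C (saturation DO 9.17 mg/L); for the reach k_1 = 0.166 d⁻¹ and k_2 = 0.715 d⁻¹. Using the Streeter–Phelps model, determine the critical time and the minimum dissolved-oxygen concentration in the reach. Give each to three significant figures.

t_c ≈ 0.126 d; minimum DO ≈ 7.46 mg/L

Mixed DO = (12.4×7.87 + 0.845×1.54)/(12.4+0.845) = 98.89/13.25 = 7.466 mg/L.
Mixed L₀ = (12.4×4.23 + 0.845×55.5)/(13.25) = 99.35/13.25 = 7.501 mg/L.
Initial deficit D₀ = C_s − DO₀ = 9.17 − 7.466 = 1.704 mg/L.
t_c = (1/0.5490) ln[(0.715/0.166)(1 − 1.704×0.5490/(0.166×7.501))] = 1.821 × ln(1.071) = 0.1257 d.
D_c = (0.166/0.715) × 7.501 × e^(−0.166×0.1257) = 0.2322 × 7.501 × 0.9793 = 1.705 mg/L.
Minimum DO = 9.17 − 1.705 = 7.465 mg/L.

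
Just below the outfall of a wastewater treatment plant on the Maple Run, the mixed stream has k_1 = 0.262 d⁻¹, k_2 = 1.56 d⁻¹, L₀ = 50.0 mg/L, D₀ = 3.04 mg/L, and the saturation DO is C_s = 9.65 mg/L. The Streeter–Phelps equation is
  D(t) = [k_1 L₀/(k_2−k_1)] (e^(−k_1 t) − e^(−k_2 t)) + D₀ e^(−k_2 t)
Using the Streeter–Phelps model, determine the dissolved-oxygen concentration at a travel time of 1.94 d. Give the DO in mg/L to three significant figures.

k_1 L₀/(k_2−k_1) = 0.262×50.0/(1.56−0.262) = 13.10/1.298 = 10.09 mg/L.
e^(−k_1 t) = e^(−0.262×1.940) = 0.6015; e^(−k_2 t) = e^(−1.56×1.940) = 0.04849.
D = 10.09 × (0.6015 − 0.04849) + 3.04 × 0.04849 = 5.582 + 0.1474 = 5.729 mg/L.
DO = C_s − D = 9.65 − 5.729 = 3.921 mg/L.

DO ≈ 3.92 mg/L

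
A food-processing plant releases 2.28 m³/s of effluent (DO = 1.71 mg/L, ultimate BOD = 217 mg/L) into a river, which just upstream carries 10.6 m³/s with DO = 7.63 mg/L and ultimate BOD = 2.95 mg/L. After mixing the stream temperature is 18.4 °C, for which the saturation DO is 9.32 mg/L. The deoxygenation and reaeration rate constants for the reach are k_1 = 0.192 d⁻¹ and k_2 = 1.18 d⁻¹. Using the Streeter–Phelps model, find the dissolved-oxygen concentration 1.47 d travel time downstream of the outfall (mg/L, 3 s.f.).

DO ≈ 4.25 mg/L

Mixed DO = (10.6×7.63 + 2.28×1.71)/(10.6+2.28) = 84.78/12.88 = 6.582 mg/L.
Mixed L₀ = (10.6×2.95 + 2.28×217)/(12.88) = 526.0/12.88 = 40.84 mg/L.
Initial deficit D₀ = C_s − DO₀ = 9.32 − 6.582 = 2.738 mg/L.
D(1.47) = [0.192×40.84/(1.18−0.192)](e^(−0.192×1.47) − e^(−1.18×1.47)) + 2.738 e^(−1.18×1.47)
= 7.937 × (0.7541 − 0.1765) + 2.738 × 0.1765 = 5.068 mg/L.
DO = 9.32 − 5.068 = 4.252 mg/L.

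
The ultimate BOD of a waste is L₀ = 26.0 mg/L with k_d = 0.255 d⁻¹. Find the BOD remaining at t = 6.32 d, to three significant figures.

L ≈ 5.19 mg/L

L_t = L₀ e^(−k_d t) = 26.0 × e^(−0.255×6.32) = 26.0 × 0.1996 = 5.189 mg/L.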